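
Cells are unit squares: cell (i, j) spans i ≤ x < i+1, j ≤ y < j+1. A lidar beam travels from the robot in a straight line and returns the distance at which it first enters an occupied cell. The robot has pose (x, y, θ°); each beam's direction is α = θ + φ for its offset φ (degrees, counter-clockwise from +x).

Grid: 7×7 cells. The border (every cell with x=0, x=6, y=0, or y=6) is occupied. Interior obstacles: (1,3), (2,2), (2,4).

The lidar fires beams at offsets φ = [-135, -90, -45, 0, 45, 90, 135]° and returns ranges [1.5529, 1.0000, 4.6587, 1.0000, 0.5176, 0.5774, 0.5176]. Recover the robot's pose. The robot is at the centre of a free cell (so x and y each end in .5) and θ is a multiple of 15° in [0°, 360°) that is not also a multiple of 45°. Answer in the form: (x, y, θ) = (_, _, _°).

(x, y, θ) = (1.5, 5.5, 30°)

Candidates: 22 free-cell centres × 16 headings = 352 poses. Raycast each; keep the one whose scan matches to 4 dp.
  (2.5, 3.5, 240°): beam 1 = 0.5176 ≠ 1.5529 ✗
  (1.5, 4.5, 255°): beam 1 = 1.0000 ≠ 1.5529 ✗
  (4.5, 1.5, 345°): beam 1 = 1.0000 ≠ 1.5529 ✗
  …
  (1.5, 5.5, 30°): r_1=1.5529, r_2=1.0000, r_3=4.6587, r_4=1.0000, r_5=0.5176, r_6=0.5774, r_7=0.5176 — all match ✓
Only this pose fits every beam.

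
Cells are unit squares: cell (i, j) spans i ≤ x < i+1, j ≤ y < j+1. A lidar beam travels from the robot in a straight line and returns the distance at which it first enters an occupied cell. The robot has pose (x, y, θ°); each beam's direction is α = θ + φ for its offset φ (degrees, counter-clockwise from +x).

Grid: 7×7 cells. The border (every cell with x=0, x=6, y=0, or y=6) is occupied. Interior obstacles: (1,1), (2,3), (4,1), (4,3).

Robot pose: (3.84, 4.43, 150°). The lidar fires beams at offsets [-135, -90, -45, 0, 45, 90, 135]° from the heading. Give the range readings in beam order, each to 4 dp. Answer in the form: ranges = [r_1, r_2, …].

ranges = [2.2362, 1.8129, 1.6254, 3.1400, 1.6614, 3.6800, 0.6182]

beam 1: φ=-135°, α=15°
  d=(0.9659,0.2588)  start (3,4)  tX=0.1656 tY=2.2023  stride 1/|dx|=1.0353 1/|dy|=3.8637
    cross x-line → (4,4), t=0.1656
    cross x-line → (5,4), t=1.2009
    cross y-line → (5,5), t=2.2023
    cross x-line → (6,5), t=2.2362 (wall)
  → r_1 = 2.2362
beam 2: φ=-90°, α=60°
  d=(0.5000,0.8660)  start (3,4)  tX=0.3200 tY=0.6582  stride 1/|dx|=2.0000 1/|dy|=1.1547
    cross x-line → (4,4), t=0.3200
    cross y-line → (4,5), t=0.6582
    cross y-line → (4,6), t=1.8129 (wall)
  → r_2 = 1.8129
beam 3: φ=-45°, α=105°
  d=(-0.2588,0.9659)  start (3,4)  tX=3.2455 tY=0.5901  stride 1/|dx|=3.8637 1/|dy|=1.0353
    cross y-line → (3,5), t=0.5901
    cross y-line → (3,6), t=1.6254 (wall)
  → r_3 = 1.6254
beam 4: φ=0°, α=150°
  d=(-0.8660,0.5000)  start (3,4)  tX=0.9699 tY=1.1400  stride 1/|dx|=1.1547 1/|dy|=2.0000
    cross x-line → (2,4), t=0.9699
    cross y-line → (2,5), t=1.1400
    cross x-line → (1,5), t=2.1246
    cross y-line → (1,6), t=3.1400 (wall)
  → r_4 = 3.1400
beam 5: φ=45°, α=195°
  d=(-0.9659,-0.2588)  start (3,4)  tX=0.8696 tY=1.6614  stride 1/|dx|=1.0353 1/|dy|=3.8637
    cross x-line → (2,4), t=0.8696
    cross y-line → (2,3), t=1.6614 (wall)
  → r_5 = 1.6614
beam 6: φ=90°, α=240°
  d=(-0.5000,-0.8660)  start (3,4)  tX=1.6800 tY=0.4965  stride 1/|dx|=2.0000 1/|dy|=1.1547
    cross y-line → (3,3), t=0.4965
    cross y-line → (3,2), t=1.6512
    cross x-line → (2,2), t=1.6800
    cross y-line → (2,1), t=2.8059
    cross x-line → (1,1), t=3.6800 (wall)
  → r_6 = 3.6800
beam 7: φ=135°, α=285°
  d=(0.2588,-0.9659)  start (3,4)  tX=0.6182 tY=0.4452  stride 1/|dx|=3.8637 1/|dy|=1.0353
    cross y-line → (3,3), t=0.4452
    cross x-line → (4,3), t=0.6182 (wall)
  → r_7 = 0.6182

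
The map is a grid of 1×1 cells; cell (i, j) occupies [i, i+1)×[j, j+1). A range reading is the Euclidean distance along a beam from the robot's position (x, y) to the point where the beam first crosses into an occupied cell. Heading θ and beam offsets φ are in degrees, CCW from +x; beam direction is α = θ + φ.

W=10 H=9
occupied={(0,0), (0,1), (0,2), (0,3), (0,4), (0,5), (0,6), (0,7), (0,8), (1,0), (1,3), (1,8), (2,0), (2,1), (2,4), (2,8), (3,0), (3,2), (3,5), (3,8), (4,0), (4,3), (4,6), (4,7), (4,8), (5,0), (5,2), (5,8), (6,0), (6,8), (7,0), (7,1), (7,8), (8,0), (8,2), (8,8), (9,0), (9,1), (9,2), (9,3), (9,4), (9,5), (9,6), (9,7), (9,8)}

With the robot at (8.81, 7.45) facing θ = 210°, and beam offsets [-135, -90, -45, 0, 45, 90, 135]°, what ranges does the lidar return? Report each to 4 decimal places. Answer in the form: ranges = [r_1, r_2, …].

beam 1: φ=-135°, α=75°
  dir = (cos 75°, sin 75°) = (0.2588, 0.9659); from cell (8,7)
  next x-line at t=0.7341, next y-line at t=0.5694; Δt_x=3.8637, Δt_y=1.0353
    y: enter (8,8) at t=0.5694 ← occupied
  → r_1 = 0.5694
beam 2: φ=-90°, α=120°
  dir = (cos 120°, sin 120°) = (-0.5000, 0.8660); from cell (8,7)
  next x-line at t=1.6200, next y-line at t=0.6351; Δt_x=2.0000, Δt_y=1.1547
    y: enter (8,8) at t=0.6351 ← occupied
  → r_2 = 0.6351
beam 3: φ=-45°, α=165°
  dir = (cos 165°, sin 165°) = (-0.9659, 0.2588); from cell (8,7)
  next x-line at t=0.8386, next y-line at t=2.1250; Δt_x=1.0353, Δt_y=3.8637
    x: enter (7,7) at t=0.8386
    x: enter (6,7) at t=1.8738
    y: enter (6,8) at t=2.1250 ← occupied
  → r_3 = 2.1250
beam 4: φ=0°, α=210°
  dir = (cos 210°, sin 210°) = (-0.8660, -0.5000); from cell (8,7)
  next x-line at t=0.9353, next y-line at t=0.9000; Δt_x=1.1547, Δt_y=2.0000
    y: enter (8,6) at t=0.9000
    x: enter (7,6) at t=0.9353
    x: enter (6,6) at t=2.0900
    y: enter (6,5) at t=2.9000
    x: enter (5,5) at t=3.2447
    x: enter (4,5) at t=4.3994
    y: enter (4,4) at t=4.9000
    x: enter (3,4) at t=5.5541
    x: enter (2,4) at t=6.7088 ← occupied
  → r_4 = 6.7088
beam 5: φ=45°, α=255°
  dir = (cos 255°, sin 255°) = (-0.2588, -0.9659); from cell (8,7)
  next x-line at t=3.1296, next y-line at t=0.4659; Δt_x=3.8637, Δt_y=1.0353
    y: enter (8,6) at t=0.4659
    y: enter (8,5) at t=1.5012
    y: enter (8,4) at t=2.5364
    x: enter (7,4) at t=3.1296
    y: enter (7,3) at t=3.5717
    y: enter (7,2) at t=4.6070
    y: enter (7,1) at t=5.6423 ← occupied
  → r_5 = 5.6423
beam 6: φ=90°, α=300°
  dir = (cos 300°, sin 300°) = (0.5000, -0.8660); from cell (8,7)
  next x-line at t=0.3800, next y-line at t=0.5196; Δt_x=2.0000, Δt_y=1.1547
    x: enter (9,7) at t=0.3800 ← occupied
  → r_6 = 0.3800
beam 7: φ=135°, α=345°
  dir = (cos 345°, sin 345°) = (0.9659, -0.2588); from cell (8,7)
  next x-line at t=0.1967, next y-line at t=1.7387; Δt_x=1.0353, Δt_y=3.8637
    x: enter (9,7) at t=0.1967 ← occupied
  → r_7 = 0.1967

ranges = [0.5694, 0.6351, 2.1250, 6.7088, 5.6423, 0.3800, 0.1967]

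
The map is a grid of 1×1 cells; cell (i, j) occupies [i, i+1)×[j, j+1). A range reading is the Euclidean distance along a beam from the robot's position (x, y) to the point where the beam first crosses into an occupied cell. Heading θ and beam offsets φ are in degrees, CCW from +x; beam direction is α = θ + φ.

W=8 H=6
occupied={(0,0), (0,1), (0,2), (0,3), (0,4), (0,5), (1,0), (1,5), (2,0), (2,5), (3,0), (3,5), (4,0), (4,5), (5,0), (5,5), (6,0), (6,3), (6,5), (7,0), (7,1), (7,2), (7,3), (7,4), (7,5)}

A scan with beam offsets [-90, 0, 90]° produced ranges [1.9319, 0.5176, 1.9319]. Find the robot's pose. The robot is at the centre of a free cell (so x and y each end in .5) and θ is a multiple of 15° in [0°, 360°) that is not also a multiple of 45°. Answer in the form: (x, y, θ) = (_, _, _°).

(x, y, θ) = (4.5, 4.5, 75°)

Candidates: 23 free-cell centres × 16 headings = 368 poses. Raycast each; keep the one whose scan matches to 4 dp.
  (4.5, 3.5, 330°): beam 1 = 2.8868 ≠ 1.9319 ✗
  (2.5, 4.5, 195°): beam 1 = 0.5176 ≠ 1.9319 ✗
  (4.5, 4.5, 165°): beam 1 = 0.5176 ≠ 1.9319 ✗
  (4.5, 3.5, 30°): beam 1 = 2.8868 ≠ 1.9319 ✗
  (3.5, 1.5, 75°): beam 2 = 3.6235 ≠ 0.5176 ✗
  …
  (4.5, 4.5, 75°): r_1=1.9319, r_2=0.5176, r_3=1.9319 — all match ✓
Only this pose fits every beam.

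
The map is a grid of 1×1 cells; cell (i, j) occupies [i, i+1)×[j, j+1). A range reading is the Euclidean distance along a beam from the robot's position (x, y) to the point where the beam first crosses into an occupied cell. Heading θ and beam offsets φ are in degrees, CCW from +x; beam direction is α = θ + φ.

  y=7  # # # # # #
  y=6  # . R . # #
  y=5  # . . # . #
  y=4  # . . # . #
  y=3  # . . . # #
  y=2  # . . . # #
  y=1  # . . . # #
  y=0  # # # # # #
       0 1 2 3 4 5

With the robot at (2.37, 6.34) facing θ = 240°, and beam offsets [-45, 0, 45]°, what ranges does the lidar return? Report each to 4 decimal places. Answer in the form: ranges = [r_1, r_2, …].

beam 1: φ=-45°, α=195°
  direction (-0.9659, -0.2588); cell (2,6); t to first gridline: x 0.3831, y 1.3137 (then +1.0353 / +3.8637)
    (1,6) via x @ 0.3831
    (1,5) via y @ 1.3137
    (0,5) via x @ 1.4183  # hit
  → r_1 = 1.4183
beam 2: φ=0°, α=240°
  direction (-0.5000, -0.8660); cell (2,6); t to first gridline: x 0.7400, y 0.3926 (then +2.0000 / +1.1547)
    (2,5) via y @ 0.3926
    (1,5) via x @ 0.7400
    (1,4) via y @ 1.5473
    (1,3) via y @ 2.7020
    (0,3) via x @ 2.7400  # hit
  → r_2 = 2.7400
beam 3: φ=45°, α=285°
  direction (0.2588, -0.9659); cell (2,6); t to first gridline: x 2.4341, y 0.3520 (then +3.8637 / +1.0353)
    (2,5) via y @ 0.3520
    (2,4) via y @ 1.3873
    (2,3) via y @ 2.4225
    (3,3) via x @ 2.4341
    (3,2) via y @ 3.4578
    (3,1) via y @ 4.4931
    (3,0) via y @ 5.5284  # hit
  → r_3 = 5.5284

ranges = [1.4183, 2.7400, 5.5284]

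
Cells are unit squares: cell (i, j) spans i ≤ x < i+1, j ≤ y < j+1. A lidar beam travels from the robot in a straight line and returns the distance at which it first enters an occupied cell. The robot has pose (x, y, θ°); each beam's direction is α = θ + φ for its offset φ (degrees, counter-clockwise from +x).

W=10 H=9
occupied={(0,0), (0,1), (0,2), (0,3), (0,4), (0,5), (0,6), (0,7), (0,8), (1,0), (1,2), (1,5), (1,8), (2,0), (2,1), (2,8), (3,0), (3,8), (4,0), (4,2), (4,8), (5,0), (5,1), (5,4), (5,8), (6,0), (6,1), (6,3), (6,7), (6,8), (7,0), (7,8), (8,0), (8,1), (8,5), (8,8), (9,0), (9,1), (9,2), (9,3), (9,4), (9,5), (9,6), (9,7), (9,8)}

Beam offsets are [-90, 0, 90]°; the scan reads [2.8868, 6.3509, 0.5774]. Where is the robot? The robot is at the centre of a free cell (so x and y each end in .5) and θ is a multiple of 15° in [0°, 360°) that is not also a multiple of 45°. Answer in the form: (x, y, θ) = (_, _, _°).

The pose lattice has 45·16 = 720 candidates. Test each by forward raycasting.
  (8.5, 4.5, 60°): beam 1 = 0.5774 ≠ 2.8868 ✗
  (6.5, 6.5, 255°): beam 1 = 5.6940 ≠ 2.8868 ✗
  (3.5, 4.5, 300°): beam 2 = 1.7321 ≠ 6.3509 ✗
  (8.5, 6.5, 345°): beam 1 = 0.5176 ≠ 2.8868 ✗
  …
  (2.5, 2.5, 60°): r_1=2.8868, r_2=6.3509, r_3=0.5774 — all match ✓
No second candidate reproduces the full scan.

(x, y, θ) = (2.5, 2.5, 60°)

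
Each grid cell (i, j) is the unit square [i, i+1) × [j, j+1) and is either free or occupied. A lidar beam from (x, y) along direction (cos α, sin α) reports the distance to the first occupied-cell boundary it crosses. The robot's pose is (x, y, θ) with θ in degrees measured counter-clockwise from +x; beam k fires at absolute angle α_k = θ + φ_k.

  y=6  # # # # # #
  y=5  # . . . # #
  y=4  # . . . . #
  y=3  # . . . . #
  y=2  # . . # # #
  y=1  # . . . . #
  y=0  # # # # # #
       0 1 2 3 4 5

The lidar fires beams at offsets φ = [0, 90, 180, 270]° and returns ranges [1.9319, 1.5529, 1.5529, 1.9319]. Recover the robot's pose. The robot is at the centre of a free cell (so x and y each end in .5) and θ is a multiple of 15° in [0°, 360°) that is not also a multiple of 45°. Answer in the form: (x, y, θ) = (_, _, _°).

(x, y, θ) = (2.5, 4.5, 15°)

Candidates: 17 free-cell centres × 16 headings = 272 poses. Raycast each; keep the one whose scan matches to 4 dp.
  (3.5, 3.5, 60°): beam 1 = 1.7321 ≠ 1.9319 ✗
  (1.5, 1.5, 30°): beam 1 = 1.7321 ≠ 1.9319 ✗
  (1.5, 3.5, 30°): beam 1 = 3.0000 ≠ 1.9319 ✗
  (1.5, 3.5, 300°): beam 1 = 2.8868 ≠ 1.9319 ✗
  (3.5, 3.5, 255°): beam 1 = 0.5176 ≠ 1.9319 ✗
  …
  (2.5, 4.5, 15°): r_1=1.9319, r_2=1.5529, r_3=1.5529, r_4=1.9319 — all match ✓
Unique over the lattice → pose = (2.5, 4.5, 15°).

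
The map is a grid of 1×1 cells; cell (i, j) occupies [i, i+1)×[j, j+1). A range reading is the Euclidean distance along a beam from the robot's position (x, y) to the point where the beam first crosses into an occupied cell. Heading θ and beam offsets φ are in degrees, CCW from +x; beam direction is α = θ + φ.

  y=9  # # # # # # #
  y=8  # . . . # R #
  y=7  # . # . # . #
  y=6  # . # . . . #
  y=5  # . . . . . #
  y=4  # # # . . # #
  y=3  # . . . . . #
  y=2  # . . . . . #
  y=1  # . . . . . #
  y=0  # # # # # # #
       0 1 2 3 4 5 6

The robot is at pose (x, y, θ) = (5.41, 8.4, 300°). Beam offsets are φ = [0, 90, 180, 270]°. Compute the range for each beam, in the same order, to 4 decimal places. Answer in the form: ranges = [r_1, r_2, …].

beam 1: φ=0°, α=300°
  dir = (cos 300°, sin 300°) = (0.5000, -0.8660); from cell (5,8)
  next x-line at t=1.1800, next y-line at t=0.4619; Δt_x=2.0000, Δt_y=1.1547
    y: enter (5,7) at t=0.4619
    x: enter (6,7) at t=1.1800 ← occupied
  → r_1 = 1.1800
beam 2: φ=90°, α=30°
  dir = (cos 30°, sin 30°) = (0.8660, 0.5000); from cell (5,8)
  next x-line at t=0.6813, next y-line at t=1.2000; Δt_x=1.1547, Δt_y=2.0000
    x: enter (6,8) at t=0.6813 ← occupied
  → r_2 = 0.6813
beam 3: φ=180°, α=120°
  dir = (cos 120°, sin 120°) = (-0.5000, 0.8660); from cell (5,8)
  next x-line at t=0.8200, next y-line at t=0.6928; Δt_x=2.0000, Δt_y=1.1547
    y: enter (5,9) at t=0.6928 ← occupied
  → r_3 = 0.6928
beam 4: φ=270°, α=210°
  dir = (cos 210°, sin 210°) = (-0.8660, -0.5000); from cell (5,8)
  next x-line at t=0.4734, next y-line at t=0.8000; Δt_x=1.1547, Δt_y=2.0000
    x: enter (4,8) at t=0.4734 ← occupied
  → r_4 = 0.4734

ranges = [1.1800, 0.6813, 0.6928, 0.4734]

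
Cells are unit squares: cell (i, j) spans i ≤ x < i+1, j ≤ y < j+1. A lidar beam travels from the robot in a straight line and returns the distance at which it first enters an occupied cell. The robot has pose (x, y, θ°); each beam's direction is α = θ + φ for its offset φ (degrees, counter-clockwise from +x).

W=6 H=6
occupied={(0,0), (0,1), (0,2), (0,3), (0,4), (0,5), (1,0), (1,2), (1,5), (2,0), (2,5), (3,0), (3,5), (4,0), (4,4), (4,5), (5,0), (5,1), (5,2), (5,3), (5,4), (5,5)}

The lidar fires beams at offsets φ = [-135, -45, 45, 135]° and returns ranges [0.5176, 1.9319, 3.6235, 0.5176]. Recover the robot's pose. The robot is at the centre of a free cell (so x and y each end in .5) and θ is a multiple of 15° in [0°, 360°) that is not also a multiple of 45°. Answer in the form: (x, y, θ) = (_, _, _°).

(x, y, θ) = (3.5, 4.5, 210°)

The pose lattice has 14·16 = 224 candidates. Test each by forward raycasting.
  (2.5, 2.5, 120°): beam 1 = 2.5882 ≠ 0.5176 ✗
  (2.5, 2.5, 255°): beam 1 = 2.8868 ≠ 0.5176 ✗
  (3.5, 1.5, 105°): beam 1 = 1.0000 ≠ 0.5176 ✗
  (3.5, 3.5, 15°): beam 1 = 2.8868 ≠ 0.5176 ✗
  …
  (3.5, 4.5, 210°): r_1=0.5176, r_2=1.9319, r_3=3.6235, r_4=0.5176 — all match ✓
No second candidate reproduces the full scan.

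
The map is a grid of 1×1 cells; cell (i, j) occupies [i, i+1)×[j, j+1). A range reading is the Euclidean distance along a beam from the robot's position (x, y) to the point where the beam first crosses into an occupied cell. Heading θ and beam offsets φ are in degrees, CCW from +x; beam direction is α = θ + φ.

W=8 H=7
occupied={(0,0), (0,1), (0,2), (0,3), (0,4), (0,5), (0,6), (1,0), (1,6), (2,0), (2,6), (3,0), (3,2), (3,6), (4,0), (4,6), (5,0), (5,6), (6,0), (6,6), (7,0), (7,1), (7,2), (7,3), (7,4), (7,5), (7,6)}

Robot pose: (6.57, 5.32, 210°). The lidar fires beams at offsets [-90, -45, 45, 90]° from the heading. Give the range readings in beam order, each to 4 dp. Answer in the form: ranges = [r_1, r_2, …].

ranges = [0.7852, 2.6273, 4.4724, 0.8600]

beam 1: φ=-90°, α=120°
  d=(-0.5000,0.8660)  start (6,5)  tX=1.1400 tY=0.7852  stride 1/|dx|=2.0000 1/|dy|=1.1547
    cross y-line → (6,6), t=0.7852 (wall)
  → r_1 = 0.7852
beam 2: φ=-45°, α=165°
  d=(-0.9659,0.2588)  start (6,5)  tX=0.5901 tY=2.6273  stride 1/|dx|=1.0353 1/|dy|=3.8637
    cross x-line → (5,5), t=0.5901
    cross x-line → (4,5), t=1.6254
    cross y-line → (4,6), t=2.6273 (wall)
  → r_2 = 2.6273
beam 3: φ=45°, α=255°
  d=(-0.2588,-0.9659)  start (6,5)  tX=2.2023 tY=0.3313  stride 1/|dx|=3.8637 1/|dy|=1.0353
    cross y-line → (6,4), t=0.3313
    cross y-line → (6,3), t=1.3666
    cross x-line → (5,3), t=2.2023
    cross y-line → (5,2), t=2.4018
    cross y-line → (5,1), t=3.4371
    cross y-line → (5,0), t=4.4724 (wall)
  → r_3 = 4.4724
beam 4: φ=90°, α=300°
  d=(0.5000,-0.8660)  start (6,5)  tX=0.8600 tY=0.3695  stride 1/|dx|=2.0000 1/|dy|=1.1547
    cross y-line → (6,4), t=0.3695
    cross x-line → (7,4), t=0.8600 (wall)
  → r_4 = 0.8600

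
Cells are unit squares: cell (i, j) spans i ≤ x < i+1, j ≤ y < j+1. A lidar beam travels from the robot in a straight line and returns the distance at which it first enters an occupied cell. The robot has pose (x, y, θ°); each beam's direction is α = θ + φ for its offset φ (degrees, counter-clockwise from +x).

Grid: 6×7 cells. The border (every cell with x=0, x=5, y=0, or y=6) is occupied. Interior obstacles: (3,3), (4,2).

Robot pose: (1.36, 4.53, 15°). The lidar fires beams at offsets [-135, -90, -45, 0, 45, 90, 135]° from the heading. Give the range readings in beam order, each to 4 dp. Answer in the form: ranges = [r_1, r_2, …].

beam 1: φ=-135°, α=240°
  d=(-0.5000,-0.8660)  start (1,4)  tX=0.7200 tY=0.6120  stride 1/|dx|=2.0000 1/|dy|=1.1547
    cross y-line → (1,3), t=0.6120
    cross x-line → (0,3), t=0.7200 (wall)
  → r_1 = 0.7200
beam 2: φ=-90°, α=285°
  d=(0.2588,-0.9659)  start (1,4)  tX=2.4728 tY=0.5487  stride 1/|dx|=3.8637 1/|dy|=1.0353
    cross y-line → (1,3), t=0.5487
    cross y-line → (1,2), t=1.5840
    cross x-line → (2,2), t=2.4728
    cross y-line → (2,1), t=2.6192
    cross y-line → (2,0), t=3.6545 (wall)
  → r_2 = 3.6545
beam 3: φ=-45°, α=330°
  d=(0.8660,-0.5000)  start (1,4)  tX=0.7390 tY=1.0600  stride 1/|dx|=1.1547 1/|dy|=2.0000
    cross x-line → (2,4), t=0.7390
    cross y-line → (2,3), t=1.0600
    cross x-line → (3,3), t=1.8937 (wall)
  → r_3 = 1.8937
beam 4: φ=0°, α=15°
  d=(0.9659,0.2588)  start (1,4)  tX=0.6626 tY=1.8159  stride 1/|dx|=1.0353 1/|dy|=3.8637
    cross x-line → (2,4), t=0.6626
    cross x-line → (3,4), t=1.6979
    cross y-line → (3,5), t=1.8159
    cross x-line → (4,5), t=2.7331
    cross x-line → (5,5), t=3.7684 (wall)
  → r_4 = 3.7684
beam 5: φ=45°, α=60°
  d=(0.5000,0.8660)  start (1,4)  tX=1.2800 tY=0.5427  stride 1/|dx|=2.0000 1/|dy|=1.1547
    cross y-line → (1,5), t=0.5427
    cross x-line → (2,5), t=1.2800
    cross y-line → (2,6), t=1.6974 (wall)
  → r_5 = 1.6974
beam 6: φ=90°, α=105°
  d=(-0.2588,0.9659)  start (1,4)  tX=1.3909 tY=0.4866  stride 1/|dx|=3.8637 1/|dy|=1.0353
    cross y-line → (1,5), t=0.4866
    cross x-line → (0,5), t=1.3909 (wall)
  → r_6 = 1.3909
beam 7: φ=135°, α=150°
  d=(-0.8660,0.5000)  start (1,4)  tX=0.4157 tY=0.9400  stride 1/|dx|=1.1547 1/|dy|=2.0000
    cross x-line → (0,4), t=0.4157 (wall)
  → r_7 = 0.4157

ranges = [0.7200, 3.6545, 1.8937, 3.7684, 1.6974, 1.3909, 0.4157]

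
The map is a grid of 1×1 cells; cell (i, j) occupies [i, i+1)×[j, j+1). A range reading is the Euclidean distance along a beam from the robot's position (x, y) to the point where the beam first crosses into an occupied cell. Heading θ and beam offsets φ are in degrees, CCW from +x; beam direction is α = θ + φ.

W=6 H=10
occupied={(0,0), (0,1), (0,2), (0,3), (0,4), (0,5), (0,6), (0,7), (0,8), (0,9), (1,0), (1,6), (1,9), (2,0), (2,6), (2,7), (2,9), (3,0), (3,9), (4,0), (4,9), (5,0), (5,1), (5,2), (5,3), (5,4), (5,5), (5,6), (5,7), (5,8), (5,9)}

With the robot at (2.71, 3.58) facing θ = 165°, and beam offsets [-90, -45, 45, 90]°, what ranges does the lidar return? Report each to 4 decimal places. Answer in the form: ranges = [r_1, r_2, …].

beam 1: φ=-90°, α=75°
  dir = (cos 75°, sin 75°) = (0.2588, 0.9659); from cell (2,3)
  next x-line at t=1.1205, next y-line at t=0.4348; Δt_x=3.8637, Δt_y=1.0353
    y: enter (2,4) at t=0.4348
    x: enter (3,4) at t=1.1205
    y: enter (3,5) at t=1.4701
    y: enter (3,6) at t=2.5054
    y: enter (3,7) at t=3.5406
    y: enter (3,8) at t=4.5759
    x: enter (4,8) at t=4.9842
    y: enter (4,9) at t=5.6112 ← occupied
  → r_1 = 5.6112
beam 2: φ=-45°, α=120°
  dir = (cos 120°, sin 120°) = (-0.5000, 0.8660); from cell (2,3)
  next x-line at t=1.4200, next y-line at t=0.4850; Δt_x=2.0000, Δt_y=1.1547
    y: enter (2,4) at t=0.4850
    x: enter (1,4) at t=1.4200
    y: enter (1,5) at t=1.6397
    y: enter (1,6) at t=2.7944 ← occupied
  → r_2 = 2.7944
beam 3: φ=45°, α=210°
  dir = (cos 210°, sin 210°) = (-0.8660, -0.5000); from cell (2,3)
  next x-line at t=0.8198, next y-line at t=1.1600; Δt_x=1.1547, Δt_y=2.0000
    x: enter (1,3) at t=0.8198
    y: enter (1,2) at t=1.1600
    x: enter (0,2) at t=1.9745 ← occupied
  → r_3 = 1.9745
beam 4: φ=90°, α=255°
  dir = (cos 255°, sin 255°) = (-0.2588, -0.9659); from cell (2,3)
  next x-line at t=2.7432, next y-line at t=0.6005; Δt_x=3.8637, Δt_y=1.0353
    y: enter (2,2) at t=0.6005
    y: enter (2,1) at t=1.6357
    y: enter (2,0) at t=2.6710 ← occupied
  → r_4 = 2.6710

ranges = [5.6112, 2.7944, 1.9745, 2.6710]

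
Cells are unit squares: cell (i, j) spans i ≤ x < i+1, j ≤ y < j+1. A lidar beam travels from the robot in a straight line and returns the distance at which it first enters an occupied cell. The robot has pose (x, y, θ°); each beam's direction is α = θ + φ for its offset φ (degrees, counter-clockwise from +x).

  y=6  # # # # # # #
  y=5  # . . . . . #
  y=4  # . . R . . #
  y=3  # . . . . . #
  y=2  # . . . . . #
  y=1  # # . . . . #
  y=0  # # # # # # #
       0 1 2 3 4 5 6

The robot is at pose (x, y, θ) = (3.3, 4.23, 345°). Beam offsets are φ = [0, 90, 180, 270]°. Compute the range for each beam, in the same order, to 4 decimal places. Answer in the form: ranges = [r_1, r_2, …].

beam 1: φ=0°, α=345°
  direction (0.9659, -0.2588); cell (3,4); t to first gridline: x 0.7247, y 0.8887 (then +1.0353 / +3.8637)
    (4,4) via x @ 0.7247
    (4,3) via y @ 0.8887
    (5,3) via x @ 1.7600
    (6,3) via x @ 2.7952  # hit
  → r_1 = 2.7952
beam 2: φ=90°, α=75°
  direction (0.2588, 0.9659); cell (3,4); t to first gridline: x 2.7046, y 0.7972 (then +3.8637 / +1.0353)
    (3,5) via y @ 0.7972
    (3,6) via y @ 1.8324  # hit
  → r_2 = 1.8324
beam 3: φ=180°, α=165°
  direction (-0.9659, 0.2588); cell (3,4); t to first gridline: x 0.3106, y 2.9751 (then +1.0353 / +3.8637)
    (2,4) via x @ 0.3106
    (1,4) via x @ 1.3459
    (0,4) via x @ 2.3811  # hit
  → r_3 = 2.3811
beam 4: φ=270°, α=255°
  direction (-0.2588, -0.9659); cell (3,4); t to first gridline: x 1.1591, y 0.2381 (then +3.8637 / +1.0353)
    (3,3) via y @ 0.2381
    (2,3) via x @ 1.1591
    (2,2) via y @ 1.2734
    (2,1) via y @ 2.3087
    (2,0) via y @ 3.3439  # hit
  → r_4 = 3.3439

ranges = [2.7952, 1.8324, 2.3811, 3.3439]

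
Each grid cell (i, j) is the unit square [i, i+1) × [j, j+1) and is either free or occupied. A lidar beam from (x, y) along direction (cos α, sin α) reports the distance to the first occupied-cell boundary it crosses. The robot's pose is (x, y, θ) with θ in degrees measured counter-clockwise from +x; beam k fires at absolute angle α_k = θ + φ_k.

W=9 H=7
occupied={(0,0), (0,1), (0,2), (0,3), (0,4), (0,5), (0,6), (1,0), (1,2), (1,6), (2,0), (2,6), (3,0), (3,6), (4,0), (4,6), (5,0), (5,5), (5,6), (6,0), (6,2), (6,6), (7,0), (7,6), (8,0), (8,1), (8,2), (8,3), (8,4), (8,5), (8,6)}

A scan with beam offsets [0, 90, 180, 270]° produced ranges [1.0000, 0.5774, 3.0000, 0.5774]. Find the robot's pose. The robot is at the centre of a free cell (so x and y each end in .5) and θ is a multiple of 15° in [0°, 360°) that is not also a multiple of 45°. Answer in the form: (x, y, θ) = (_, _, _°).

(x, y, θ) = (7.5, 2.5, 300°)

Enumerate (i+0.5, j+0.5, θ) over the 32 free cells and 16 admissible headings. For each, cast all 4 beams and compare to the given ranges.
  (2.5, 3.5, 345°): beam 1 = 3.6235 ≠ 1.0000 ✗
  (4.5, 2.5, 60°): beam 1 = 2.8868 ≠ 1.0000 ✗
  (3.5, 3.5, 210°): beam 1 = 1.7321 ≠ 1.0000 ✗
  (5.5, 2.5, 240°): beam 1 = 1.7321 ≠ 1.0000 ✗
  …
  (7.5, 2.5, 300°): r_1=1.0000, r_2=0.5774, r_3=3.0000, r_4=0.5774 — all match ✓
Unique over the lattice → pose = (7.5, 2.5, 300°).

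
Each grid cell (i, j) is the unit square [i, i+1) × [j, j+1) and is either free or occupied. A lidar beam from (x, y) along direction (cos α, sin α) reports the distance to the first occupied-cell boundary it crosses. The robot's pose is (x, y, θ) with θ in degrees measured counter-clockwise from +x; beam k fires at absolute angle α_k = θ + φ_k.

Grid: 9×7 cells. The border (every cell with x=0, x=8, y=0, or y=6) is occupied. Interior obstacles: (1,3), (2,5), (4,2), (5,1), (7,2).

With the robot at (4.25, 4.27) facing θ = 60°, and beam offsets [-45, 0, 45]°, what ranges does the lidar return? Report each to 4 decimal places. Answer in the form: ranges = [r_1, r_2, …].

ranges = [3.8823, 1.9976, 1.7910]

beam 1: φ=-45°, α=15°
  direction (0.9659, 0.2588); cell (4,4); t to first gridline: x 0.7765, y 2.8205 (then +1.0353 / +3.8637)
    (5,4) via x @ 0.7765
    (6,4) via x @ 1.8117
    (6,5) via y @ 2.8205
    (7,5) via x @ 2.8470
    (8,5) via x @ 3.8823  # hit
  → r_1 = 3.8823
beam 2: φ=0°, α=60°
  direction (0.5000, 0.8660); cell (4,4); t to first gridline: x 1.5000, y 0.8429 (then +2.0000 / +1.1547)
    (4,5) via y @ 0.8429
    (5,5) via x @ 1.5000
    (5,6) via y @ 1.9976  # hit
  → r_2 = 1.9976
beam 3: φ=45°, α=105°
  direction (-0.2588, 0.9659); cell (4,4); t to first gridline: x 0.9659, y 0.7558 (then +3.8637 / +1.0353)
    (4,5) via y @ 0.7558
    (3,5) via x @ 0.9659
    (3,6) via y @ 1.7910  # hit
  → r_3 = 1.7910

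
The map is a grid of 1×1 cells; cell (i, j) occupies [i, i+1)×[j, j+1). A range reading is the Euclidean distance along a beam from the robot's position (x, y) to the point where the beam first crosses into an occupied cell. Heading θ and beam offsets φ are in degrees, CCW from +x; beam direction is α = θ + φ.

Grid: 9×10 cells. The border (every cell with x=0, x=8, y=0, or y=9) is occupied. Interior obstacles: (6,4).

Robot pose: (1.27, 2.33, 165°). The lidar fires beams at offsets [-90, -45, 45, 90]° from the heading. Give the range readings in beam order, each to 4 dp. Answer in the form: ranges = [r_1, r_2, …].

beam 1: φ=-90°, α=75°
  direction (0.2588, 0.9659); cell (1,2); t to first gridline: x 2.8205, y 0.6936 (then +3.8637 / +1.0353)
    (1,3) via y @ 0.6936
    (1,4) via y @ 1.7289
    (1,5) via y @ 2.7642
    (2,5) via x @ 2.8205
    (2,6) via y @ 3.7995
    (2,7) via y @ 4.8347
    (2,8) via y @ 5.8700
    (3,8) via x @ 6.6842
    (3,9) via y @ 6.9053  # hit
  → r_1 = 6.9053
beam 2: φ=-45°, α=120°
  direction (-0.5000, 0.8660); cell (1,2); t to first gridline: x 0.5400, y 0.7736 (then +2.0000 / +1.1547)
    (0,2) via x @ 0.5400  # hit
  → r_2 = 0.5400
beam 3: φ=45°, α=210°
  direction (-0.8660, -0.5000); cell (1,2); t to first gridline: x 0.3118, y 0.6600 (then +1.1547 / +2.0000)
    (0,2) via x @ 0.3118  # hit
  → r_3 = 0.3118
beam 4: φ=90°, α=255°
  direction (-0.2588, -0.9659); cell (1,2); t to first gridline: x 1.0432, y 0.3416 (then +3.8637 / +1.0353)
    (1,1) via y @ 0.3416
    (0,1) via x @ 1.0432  # hit
  → r_4 = 1.0432

ranges = [6.9053, 0.5400, 0.3118, 1.0432]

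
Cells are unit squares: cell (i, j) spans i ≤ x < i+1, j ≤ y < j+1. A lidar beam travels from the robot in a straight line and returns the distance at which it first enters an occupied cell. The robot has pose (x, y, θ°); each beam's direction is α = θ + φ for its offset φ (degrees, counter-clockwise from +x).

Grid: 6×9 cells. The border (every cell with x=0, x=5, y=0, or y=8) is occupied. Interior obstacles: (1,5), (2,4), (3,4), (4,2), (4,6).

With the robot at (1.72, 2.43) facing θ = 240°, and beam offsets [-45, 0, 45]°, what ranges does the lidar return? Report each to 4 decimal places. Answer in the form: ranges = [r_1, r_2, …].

beam 1: φ=-45°, α=195°
  direction (-0.9659, -0.2588); cell (1,2); t to first gridline: x 0.7454, y 1.6614 (then +1.0353 / +3.8637)
    (0,2) via x @ 0.7454  # hit
  → r_1 = 0.7454
beam 2: φ=0°, α=240°
  direction (-0.5000, -0.8660); cell (1,2); t to first gridline: x 1.4400, y 0.4965 (then +2.0000 / +1.1547)
    (1,1) via y @ 0.4965
    (0,1) via x @ 1.4400  # hit
  → r_2 = 1.4400
beam 3: φ=45°, α=285°
  direction (0.2588, -0.9659); cell (1,2); t to first gridline: x 1.0818, y 0.4452 (then +3.8637 / +1.0353)
    (1,1) via y @ 0.4452
    (2,1) via x @ 1.0818
    (2,0) via y @ 1.4804  # hit
  → r_3 = 1.4804

ranges = [0.7454, 1.4400, 1.4804]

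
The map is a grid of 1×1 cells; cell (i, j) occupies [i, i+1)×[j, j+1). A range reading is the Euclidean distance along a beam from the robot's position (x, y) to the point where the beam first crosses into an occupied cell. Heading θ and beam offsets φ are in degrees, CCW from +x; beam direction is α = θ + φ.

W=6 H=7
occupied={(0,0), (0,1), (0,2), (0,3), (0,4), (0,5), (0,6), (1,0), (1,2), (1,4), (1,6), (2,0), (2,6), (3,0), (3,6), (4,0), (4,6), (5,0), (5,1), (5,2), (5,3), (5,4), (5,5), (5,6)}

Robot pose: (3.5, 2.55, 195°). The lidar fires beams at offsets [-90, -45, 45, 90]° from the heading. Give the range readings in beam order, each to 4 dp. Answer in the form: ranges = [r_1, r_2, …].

beam 1: φ=-90°, α=105°
  dir = (cos 105°, sin 105°) = (-0.2588, 0.9659); from cell (3,2)
  next x-line at t=1.9319, next y-line at t=0.4659; Δt_x=3.8637, Δt_y=1.0353
    y: enter (3,3) at t=0.4659
    y: enter (3,4) at t=1.5012
    x: enter (2,4) at t=1.9319
    y: enter (2,5) at t=2.5364
    y: enter (2,6) at t=3.5717 ← occupied
  → r_1 = 3.5717
beam 2: φ=-45°, α=150°
  dir = (cos 150°, sin 150°) = (-0.8660, 0.5000); from cell (3,2)
  next x-line at t=0.5774, next y-line at t=0.9000; Δt_x=1.1547, Δt_y=2.0000
    x: enter (2,2) at t=0.5774
    y: enter (2,3) at t=0.9000
    x: enter (1,3) at t=1.7321
    x: enter (0,3) at t=2.8868 ← occupied
  → r_2 = 2.8868
beam 3: φ=45°, α=240°
  dir = (cos 240°, sin 240°) = (-0.5000, -0.8660); from cell (3,2)
  next x-line at t=1.0000, next y-line at t=0.6351; Δt_x=2.0000, Δt_y=1.1547
    y: enter (3,1) at t=0.6351
    x: enter (2,1) at t=1.0000
    y: enter (2,0) at t=1.7898 ← occupied
  → r_3 = 1.7898
beam 4: φ=90°, α=285°
  dir = (cos 285°, sin 285°) = (0.2588, -0.9659); from cell (3,2)
  next x-line at t=1.9319, next y-line at t=0.5694; Δt_x=3.8637, Δt_y=1.0353
    y: enter (3,1) at t=0.5694
    y: enter (3,0) at t=1.6047 ← occupied
  → r_4 = 1.6047

ranges = [3.5717, 2.8868, 1.7898, 1.6047]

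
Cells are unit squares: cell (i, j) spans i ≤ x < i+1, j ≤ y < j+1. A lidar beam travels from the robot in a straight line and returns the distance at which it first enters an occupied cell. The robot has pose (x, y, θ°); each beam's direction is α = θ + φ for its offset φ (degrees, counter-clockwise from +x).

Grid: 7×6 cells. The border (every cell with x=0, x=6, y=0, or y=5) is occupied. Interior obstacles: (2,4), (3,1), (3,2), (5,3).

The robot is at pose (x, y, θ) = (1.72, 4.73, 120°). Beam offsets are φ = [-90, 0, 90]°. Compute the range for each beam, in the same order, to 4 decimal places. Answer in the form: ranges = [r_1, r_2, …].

beam 1: φ=-90°, α=30°
  direction (0.8660, 0.5000); cell (1,4); t to first gridline: x 0.3233, y 0.5400 (then +1.1547 / +2.0000)
    (2,4) via x @ 0.3233  # hit
  → r_1 = 0.3233
beam 2: φ=0°, α=120°
  direction (-0.5000, 0.8660); cell (1,4); t to first gridline: x 1.4400, y 0.3118 (then +2.0000 / +1.1547)
    (1,5) via y @ 0.3118  # hit
  → r_2 = 0.3118
beam 3: φ=90°, α=210°
  direction (-0.8660, -0.5000); cell (1,4); t to first gridline: x 0.8314, y 1.4600 (then +1.1547 / +2.0000)
    (0,4) via x @ 0.8314  # hit
  → r_3 = 0.8314

ranges = [0.3233, 0.3118, 0.8314]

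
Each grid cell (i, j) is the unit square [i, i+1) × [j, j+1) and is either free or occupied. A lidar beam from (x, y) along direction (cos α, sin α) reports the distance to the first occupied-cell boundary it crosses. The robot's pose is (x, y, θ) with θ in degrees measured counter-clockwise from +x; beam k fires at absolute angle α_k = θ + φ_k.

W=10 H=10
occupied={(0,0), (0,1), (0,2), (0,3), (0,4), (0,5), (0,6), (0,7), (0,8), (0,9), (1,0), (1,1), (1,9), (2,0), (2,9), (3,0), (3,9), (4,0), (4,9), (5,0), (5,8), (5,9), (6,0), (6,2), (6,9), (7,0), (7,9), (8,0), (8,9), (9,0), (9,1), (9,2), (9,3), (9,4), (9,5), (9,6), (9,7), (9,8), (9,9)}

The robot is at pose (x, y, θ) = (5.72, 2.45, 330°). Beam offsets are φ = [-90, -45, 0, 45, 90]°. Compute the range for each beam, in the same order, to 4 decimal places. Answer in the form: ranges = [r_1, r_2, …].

beam 1: φ=-90°, α=240°
  direction (-0.5000, -0.8660); cell (5,2); t to first gridline: x 1.4400, y 0.5196 (then +2.0000 / +1.1547)
    (5,1) via y @ 0.5196
    (4,1) via x @ 1.4400
    (4,0) via y @ 1.6743  # hit
  → r_1 = 1.6743
beam 2: φ=-45°, α=285°
  direction (0.2588, -0.9659); cell (5,2); t to first gridline: x 1.0818, y 0.4659 (then +3.8637 / +1.0353)
    (5,1) via y @ 0.4659
    (6,1) via x @ 1.0818
    (6,0) via y @ 1.5012  # hit
  → r_2 = 1.5012
beam 3: φ=0°, α=330°
  direction (0.8660, -0.5000); cell (5,2); t to first gridline: x 0.3233, y 0.9000 (then +1.1547 / +2.0000)
    (6,2) via x @ 0.3233  # hit
  → r_3 = 0.3233
beam 4: φ=45°, α=15°
  direction (0.9659, 0.2588); cell (5,2); t to first gridline: x 0.2899, y 2.1250 (then +1.0353 / +3.8637)
    (6,2) via x @ 0.2899  # hit
  → r_4 = 0.2899
beam 5: φ=90°, α=60°
  direction (0.5000, 0.8660); cell (5,2); t to first gridline: x 0.5600, y 0.6351 (then +2.0000 / +1.1547)
    (6,2) via x @ 0.5600  # hit
  → r_5 = 0.5600

ranges = [1.6743, 1.5012, 0.3233, 0.2899, 0.5600]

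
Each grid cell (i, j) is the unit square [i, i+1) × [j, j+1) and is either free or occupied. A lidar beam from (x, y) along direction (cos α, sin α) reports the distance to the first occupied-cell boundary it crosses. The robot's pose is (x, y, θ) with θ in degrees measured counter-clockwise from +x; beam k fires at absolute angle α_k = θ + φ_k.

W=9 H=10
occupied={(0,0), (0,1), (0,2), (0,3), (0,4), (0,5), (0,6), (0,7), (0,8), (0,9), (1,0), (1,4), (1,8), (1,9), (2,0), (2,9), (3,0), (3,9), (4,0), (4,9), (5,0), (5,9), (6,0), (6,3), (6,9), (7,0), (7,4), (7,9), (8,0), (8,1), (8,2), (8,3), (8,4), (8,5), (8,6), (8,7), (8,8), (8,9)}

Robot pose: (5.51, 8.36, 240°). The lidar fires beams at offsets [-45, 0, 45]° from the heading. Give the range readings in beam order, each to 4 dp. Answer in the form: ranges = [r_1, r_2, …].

beam 1: φ=-45°, α=195°
  cosα=-0.9659 sinα=-0.2588 | (5,8) | tMaxX 0.5280 tMaxY 1.3909 | tΔX 1.0353 tΔY 3.8637
    t=0.5280 [x] (4,8)
    t=1.3909 [y] (4,7)
    t=1.5633 [x] (3,7)
    t=2.5985 [x] (2,7)
    t=3.6338 [x] (1,7)
    t=4.6691 [x] (0,7) — stop
  → r_1 = 4.6691
beam 2: φ=0°, α=240°
  cosα=-0.5000 sinα=-0.8660 | (5,8) | tMaxX 1.0200 tMaxY 0.4157 | tΔX 2.0000 tΔY 1.1547
    t=0.4157 [y] (5,7)
    t=1.0200 [x] (4,7)
    t=1.5704 [y] (4,6)
    t=2.7251 [y] (4,5)
    t=3.0200 [x] (3,5)
    t=3.8798 [y] (3,4)
    t=5.0200 [x] (2,4)
    t=5.0345 [y] (2,3)
    t=6.1892 [y] (2,2)
    t=7.0200 [x] (1,2)
    t=7.3439 [y] (1,1)
    t=8.4986 [y] (1,0) — stop
  → r_2 = 8.4986
beam 3: φ=45°, α=285°
  cosα=0.2588 sinα=-0.9659 | (5,8) | tMaxX 1.8932 tMaxY 0.3727 | tΔX 3.8637 tΔY 1.0353
    t=0.3727 [y] (5,7)
    t=1.4080 [y] (5,6)
    t=1.8932 [x] (6,6)
    t=2.4433 [y] (6,5)
    t=3.4785 [y] (6,4)
    t=4.5138 [y] (6,3) — stop
  → r_3 = 4.5138

ranges = [4.6691, 8.4986, 4.5138]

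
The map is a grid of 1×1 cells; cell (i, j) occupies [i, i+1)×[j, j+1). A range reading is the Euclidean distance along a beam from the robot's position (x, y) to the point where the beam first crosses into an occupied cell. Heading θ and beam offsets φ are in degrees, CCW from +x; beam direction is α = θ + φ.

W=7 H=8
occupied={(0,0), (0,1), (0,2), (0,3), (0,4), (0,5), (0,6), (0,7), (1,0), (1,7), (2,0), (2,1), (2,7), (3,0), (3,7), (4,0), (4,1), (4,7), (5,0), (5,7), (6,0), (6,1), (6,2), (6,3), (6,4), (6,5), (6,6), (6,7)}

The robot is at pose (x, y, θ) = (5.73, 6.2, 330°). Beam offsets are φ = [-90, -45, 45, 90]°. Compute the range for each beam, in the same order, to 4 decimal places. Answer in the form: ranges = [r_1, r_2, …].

ranges = [5.4600, 1.0432, 0.2795, 0.5400]

beam 1: φ=-90°, α=240°
  dir = (cos 240°, sin 240°) = (-0.5000, -0.8660); from cell (5,6)
  next x-line at t=1.4600, next y-line at t=0.2309; Δt_x=2.0000, Δt_y=1.1547
    y: enter (5,5) at t=0.2309
    y: enter (5,4) at t=1.3856
    x: enter (4,4) at t=1.4600
    y: enter (4,3) at t=2.5403
    x: enter (3,3) at t=3.4600
    y: enter (3,2) at t=3.6950
    y: enter (3,1) at t=4.8497
    x: enter (2,1) at t=5.4600 ← occupied
  → r_1 = 5.4600
beam 2: φ=-45°, α=285°
  dir = (cos 285°, sin 285°) = (0.2588, -0.9659); from cell (5,6)
  next x-line at t=1.0432, next y-line at t=0.2071; Δt_x=3.8637, Δt_y=1.0353
    y: enter (5,5) at t=0.2071
    x: enter (6,5) at t=1.0432 ← occupied
  → r_2 = 1.0432
beam 3: φ=45°, α=15°
  dir = (cos 15°, sin 15°) = (0.9659, 0.2588); from cell (5,6)
  next x-line at t=0.2795, next y-line at t=3.0910; Δt_x=1.0353, Δt_y=3.8637
    x: enter (6,6) at t=0.2795 ← occupied
  → r_3 = 0.2795
beam 4: φ=90°, α=60°
  dir = (cos 60°, sin 60°) = (0.5000, 0.8660); from cell (5,6)
  next x-line at t=0.5400, next y-line at t=0.9238; Δt_x=2.0000, Δt_y=1.1547
    x: enter (6,6) at t=0.5400 ← occupied
  → r_4 = 0.5400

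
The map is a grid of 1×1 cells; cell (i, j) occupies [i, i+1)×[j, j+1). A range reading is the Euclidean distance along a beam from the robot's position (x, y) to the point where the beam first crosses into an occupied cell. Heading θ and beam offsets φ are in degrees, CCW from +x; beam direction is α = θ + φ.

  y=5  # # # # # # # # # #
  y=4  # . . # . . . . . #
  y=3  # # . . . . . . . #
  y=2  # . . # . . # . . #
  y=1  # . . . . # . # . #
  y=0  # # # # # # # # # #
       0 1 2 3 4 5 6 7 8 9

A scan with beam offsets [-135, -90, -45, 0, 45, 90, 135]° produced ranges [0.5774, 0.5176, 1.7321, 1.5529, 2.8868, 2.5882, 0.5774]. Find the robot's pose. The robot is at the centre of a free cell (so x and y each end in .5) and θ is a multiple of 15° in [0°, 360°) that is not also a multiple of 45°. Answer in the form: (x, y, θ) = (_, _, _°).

Candidates: 26 free-cell centres × 16 headings = 416 poses. Raycast each; keep the one whose scan matches to 4 dp.
  (7.5, 4.5, 255°): beam 2 = 1.9319 ≠ 0.5176 ✗
  (5.5, 4.5, 345°): beam 1 = 5.1962 ≠ 0.5774 ✗
  (8.5, 1.5, 345°): beam 3 = 0.5774 ≠ 1.7321 ✗
  (4.5, 3.5, 345°): beam 1 = 1.0000 ≠ 0.5774 ✗
  …
  (7.5, 2.5, 15°): r_1=0.5774, r_2=0.5176, r_3=1.7321, r_4=1.5529, r_5=2.8868, r_6=2.5882, r_7=0.5774 — all match ✓
Unique over the lattice → pose = (7.5, 2.5, 15°).

(x, y, θ) = (7.5, 2.5, 15°)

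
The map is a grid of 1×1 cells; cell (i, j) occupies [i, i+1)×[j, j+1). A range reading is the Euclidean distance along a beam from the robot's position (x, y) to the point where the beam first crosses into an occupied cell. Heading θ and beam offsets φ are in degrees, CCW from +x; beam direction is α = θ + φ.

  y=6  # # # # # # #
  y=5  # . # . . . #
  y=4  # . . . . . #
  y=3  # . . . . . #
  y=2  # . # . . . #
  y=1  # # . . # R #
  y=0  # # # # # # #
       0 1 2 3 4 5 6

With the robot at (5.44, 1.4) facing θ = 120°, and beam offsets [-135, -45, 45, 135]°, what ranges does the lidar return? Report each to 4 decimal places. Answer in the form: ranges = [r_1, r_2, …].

ranges = [0.5798, 2.1637, 0.4555, 0.4141]

beam 1: φ=-135°, α=345°
  cosα=0.9659 sinα=-0.2588 | (5,1) | tMaxX 0.5798 tMaxY 1.5455 | tΔX 1.0353 tΔY 3.8637
    t=0.5798 [x] (6,1) — stop
  → r_1 = 0.5798
beam 2: φ=-45°, α=75°
  cosα=0.2588 sinα=0.9659 | (5,1) | tMaxX 2.1637 tMaxY 0.6212 | tΔX 3.8637 tΔY 1.0353
    t=0.6212 [y] (5,2)
    t=1.6564 [y] (5,3)
    t=2.1637 [x] (6,3) — stop
  → r_2 = 2.1637
beam 3: φ=45°, α=165°
  cosα=-0.9659 sinα=0.2588 | (5,1) | tMaxX 0.4555 tMaxY 2.3182 | tΔX 1.0353 tΔY 3.8637
    t=0.4555 [x] (4,1) — stop
  → r_3 = 0.4555
beam 4: φ=135°, α=255°
  cosα=-0.2588 sinα=-0.9659 | (5,1) | tMaxX 1.7000 tMaxY 0.4141 | tΔX 3.8637 tΔY 1.0353
    t=0.4141 [y] (5,0) — stop
  → r_4 = 0.4141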